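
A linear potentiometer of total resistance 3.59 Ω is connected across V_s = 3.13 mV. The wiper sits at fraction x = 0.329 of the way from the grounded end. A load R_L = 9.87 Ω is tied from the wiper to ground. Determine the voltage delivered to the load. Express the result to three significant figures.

V_out ≈ 0.953 mV

Lower segment x·R_p = 1.181 Ω; upper segment (1−x)·R_p = 2.409 Ω.
R_L loads the lower segment: effective lower R = 1.055 Ω.
Then V_out = V_s · 1.055/(2.409 + 1.055) = 0.9532 mV.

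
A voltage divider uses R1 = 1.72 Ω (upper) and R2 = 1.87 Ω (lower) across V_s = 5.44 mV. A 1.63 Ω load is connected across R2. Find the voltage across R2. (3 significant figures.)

First combine the lower leg with the load: R2 ‖ R_L = 0.8709 Ω.
Now apply the divider: V_out = 5.44 × 0.3361 = 1.829 mV.
(Unloaded it would be 2.83 mV; the load pulls it down.)

V_out ≈ 1.83 mV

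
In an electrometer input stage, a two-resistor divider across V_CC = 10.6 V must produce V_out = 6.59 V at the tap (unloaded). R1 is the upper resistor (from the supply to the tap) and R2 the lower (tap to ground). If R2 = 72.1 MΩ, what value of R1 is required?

R1 ≈ 43.9 MΩ

V_out/V_CC = R2/(R1+R2) = 0.6217.
So R1 = R2 · (V_CC/V_out − 1) = 72.1 × (10.6/6.59 − 1) = 72.1 × 0.6085 = 43.87 MΩ.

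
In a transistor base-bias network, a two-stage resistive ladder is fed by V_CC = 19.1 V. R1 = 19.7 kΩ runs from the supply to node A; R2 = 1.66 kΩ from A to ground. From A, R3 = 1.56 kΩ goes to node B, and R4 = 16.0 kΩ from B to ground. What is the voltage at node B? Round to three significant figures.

V_B ≈ 1.24 V

Looking into the second stage from A: R3 + R4 = 17.56 kΩ appears in parallel with R2.
R2 ‖ (R3+R4) = 1.517 kΩ.
V_A = 19.1 × 1.517/(19.7 + 1.517) = 1.365 V.
Then the unloaded second divider: V_B = V_A × R4/(R3+R4) = 1.365 × 0.9112 = 1.244 V.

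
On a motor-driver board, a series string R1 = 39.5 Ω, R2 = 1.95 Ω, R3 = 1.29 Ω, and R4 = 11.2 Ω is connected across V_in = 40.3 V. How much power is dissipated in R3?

P ≈ 0.720 W

The common current is I = 40.3/53.94 = 0.7471 A.
P(R3) = I²·R3 = (0.7471)² × 1.29 = 0.7201 W.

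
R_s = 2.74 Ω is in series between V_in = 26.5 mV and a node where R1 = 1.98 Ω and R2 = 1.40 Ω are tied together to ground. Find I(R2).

Equivalent of the parallel group: R_p = 0.8201 Ω.
Node voltage V_A = V_in · R_p/(R_s + R_p) = 26.5 × 0.2304 = 6.105 mV.
Branch current I = V_A/R2 = 6.105/1.40 = 4.360 mA.

I ≈ 4.36 mA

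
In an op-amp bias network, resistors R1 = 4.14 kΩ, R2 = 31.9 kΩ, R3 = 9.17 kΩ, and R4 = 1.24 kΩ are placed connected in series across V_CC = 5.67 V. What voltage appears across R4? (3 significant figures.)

Series total: ΣR = 4.14 + 31.9 + 9.17 + 1.24 = 46.45 kΩ.
By the voltage-divider rule, V = 5.67 × 1.240/46.45 = 0.1514 V.

V ≈ 0.151 V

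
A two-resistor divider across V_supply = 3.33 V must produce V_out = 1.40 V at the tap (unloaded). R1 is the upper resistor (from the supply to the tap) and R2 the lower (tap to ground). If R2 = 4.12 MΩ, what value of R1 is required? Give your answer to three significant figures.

R1 ≈ 5.68 MΩ

The divider ratio is R2/(R1+R2) = 1.40/3.33 = 0.4204.
R1 = R2·(1/k − 1) = 4.12 × 1.379 = 5.680 MΩ.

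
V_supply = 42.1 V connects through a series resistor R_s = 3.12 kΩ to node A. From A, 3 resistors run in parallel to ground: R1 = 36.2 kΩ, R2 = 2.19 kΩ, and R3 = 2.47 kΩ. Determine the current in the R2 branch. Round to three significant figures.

I ≈ 5.09 mA

Parallel bank: R_p = 1/(1/36.2 + 1/2.19 + 1/2.47) = 1.125 kΩ.
V_A by voltage divider: V_A = 42.1 × 1.125/(3.12 + 1.125) = 11.16 V.
I(R2) = V_A / R2 = 11.16/2.19 = 5.094 mA.
(Check via current divider: I_total = 9.918 mA; share G_k/ΣG = 0.5136 → same result.)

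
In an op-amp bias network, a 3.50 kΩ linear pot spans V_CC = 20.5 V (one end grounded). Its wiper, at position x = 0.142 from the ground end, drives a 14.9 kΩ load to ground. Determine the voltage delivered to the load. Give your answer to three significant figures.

Lower segment x·R_p = 0.4970 kΩ; upper segment (1−x)·R_p = 3.003 kΩ.
Lower segment in parallel with the load: 0.4970 ‖ 14.9 = 0.4810 kΩ.
V_out = 20.5 × 0.4810/(3.003 + 0.4810) = 2.830 V.

V_out ≈ 2.83 V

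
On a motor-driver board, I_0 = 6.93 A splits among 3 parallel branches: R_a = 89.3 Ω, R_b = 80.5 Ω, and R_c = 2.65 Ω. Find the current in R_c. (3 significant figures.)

I ≈ 6.52 A

ΣG = 1/89.3 + 1/80.5 + 1/2.65 = 0.4010.
By the current-divider rule, I = I_0 · G_k/ΣG = 6.93 × 0.9411 = 6.522 A.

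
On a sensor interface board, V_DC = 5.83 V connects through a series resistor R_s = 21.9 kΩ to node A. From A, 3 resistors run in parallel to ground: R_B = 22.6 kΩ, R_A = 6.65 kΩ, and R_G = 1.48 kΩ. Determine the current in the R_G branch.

I ≈ 0.196 mA

Equivalent of the parallel group: R_p = 1.149 kΩ.
Node voltage V_A = V_DC · R_p/(R_s + R_p) = 5.83 × 0.04985 = 0.2906 V.
Branch current I = V_A/R_G = 0.2906/1.48 = 0.1964 mA.
(Equivalently: I_total = 0.2529 mA, then current-divider fraction G_k/ΣG = 0.7764.)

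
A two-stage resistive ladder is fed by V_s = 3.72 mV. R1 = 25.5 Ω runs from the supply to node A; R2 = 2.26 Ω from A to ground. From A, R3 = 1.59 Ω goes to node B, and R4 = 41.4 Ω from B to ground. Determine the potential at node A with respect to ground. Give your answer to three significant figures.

V_A ≈ 0.289 mV

The second stage (R3 + R4 = 42.99 Ω) loads node A in parallel with R2.
R2 ‖ (R3+R4) = 2.147 Ω.
So V_A = 3.72 × 0.07766 = 0.2889 mV.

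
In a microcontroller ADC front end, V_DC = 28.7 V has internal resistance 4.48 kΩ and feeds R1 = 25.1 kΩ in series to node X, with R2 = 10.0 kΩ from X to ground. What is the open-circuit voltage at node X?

R1' = 4.48 + 25.1 = 29.58 kΩ (source resistance + R1).
Open-circuit (no load on X): V_th = V_DC · R2/(R1' + R2) = 28.7 × 10.0/(29.58 + 10.0) = 7.251 V.

V_th ≈ 7.25 V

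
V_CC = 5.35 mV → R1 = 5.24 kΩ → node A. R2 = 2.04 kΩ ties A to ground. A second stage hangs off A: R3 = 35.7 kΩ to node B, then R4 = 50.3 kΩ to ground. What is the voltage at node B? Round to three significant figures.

V_B ≈ 0.862 mV

Node A sees R2 in parallel with the series input of stage 2, R3 + R4 = 86.00 kΩ.
R2 ‖ (R3+R4) = 1.993 kΩ.
V_A = 5.35 × 1.993/(5.24 + 1.993) = 1.474 mV.
Then the unloaded second divider: V_B = V_A × R4/(R3+R4) = 1.474 × 0.5849 = 0.8621 mV.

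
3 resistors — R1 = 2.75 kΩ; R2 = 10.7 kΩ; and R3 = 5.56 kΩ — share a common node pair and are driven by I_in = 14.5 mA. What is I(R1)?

I ≈ 8.28 mA

ΣG = 1/2.75 + 1/10.7 + 1/5.56 = 0.6370.
Current divider: I(R1) = I_in · G_k/ΣG = 14.5 × (0.3636/0.6370) = 14.5 × 0.5709 = 8.278 mA.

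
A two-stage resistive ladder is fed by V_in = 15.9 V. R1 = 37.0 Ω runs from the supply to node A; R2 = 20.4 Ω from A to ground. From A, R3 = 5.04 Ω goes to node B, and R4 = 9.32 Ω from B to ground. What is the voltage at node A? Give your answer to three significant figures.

V_A ≈ 2.95 V

Node A sees R2 in parallel with the series input of stage 2, R3 + R4 = 14.36 Ω.
Effective lower resistance at A: R2 ‖ 14.36 = 8.428 Ω.
First divider: V_A = V_in · 8.428/(37.0 + 8.428) = 2.950 V.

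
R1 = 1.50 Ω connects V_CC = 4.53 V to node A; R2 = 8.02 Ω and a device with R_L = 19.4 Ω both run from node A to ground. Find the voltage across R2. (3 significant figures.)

V_out ≈ 3.58 V

First combine the lower leg with the load: R2 ‖ R_L = 5.674 Ω.
Then V_out = V_CC · R2'/(R1 + R2') = 4.53 × 5.674/7.174 = 3.583 V.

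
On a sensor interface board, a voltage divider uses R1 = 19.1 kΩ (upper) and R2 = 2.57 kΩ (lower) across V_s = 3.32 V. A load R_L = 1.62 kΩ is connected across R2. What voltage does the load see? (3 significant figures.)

V_out ≈ 0.164 V

The load sits in parallel with R2, giving an effective lower resistance R2' = R2·R_L/(R2+R_L) = 0.9937 kΩ.
Voltage divider with the loaded lower leg: V_out = 3.32 × 0.9937/(19.1 + 0.9937) = 3.32 × 0.04945 = 0.1642 V.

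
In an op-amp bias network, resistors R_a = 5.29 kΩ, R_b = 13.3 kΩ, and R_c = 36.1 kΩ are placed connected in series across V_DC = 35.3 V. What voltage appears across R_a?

Series total: ΣR = 5.29 + 13.3 + 36.1 = 54.69 kΩ.
V = V_DC · R/ΣR = 35.3 × 0.09673 = 3.414 V.

V ≈ 3.41 V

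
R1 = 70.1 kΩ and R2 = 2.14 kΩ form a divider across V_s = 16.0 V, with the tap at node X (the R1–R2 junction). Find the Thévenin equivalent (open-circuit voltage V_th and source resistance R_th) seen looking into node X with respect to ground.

V_th is the unloaded tap voltage: V_s · R2/(R1+R2) = 16.0 × 0.02962 = 0.4740 V.
Looking into X with the source shorted: R_th = R1·R2/(R1+R2) = 70.10 × 2.14/72.24 = 2.077 kΩ.

V_th ≈ 0.474 V, R_th ≈ 2.08 kΩ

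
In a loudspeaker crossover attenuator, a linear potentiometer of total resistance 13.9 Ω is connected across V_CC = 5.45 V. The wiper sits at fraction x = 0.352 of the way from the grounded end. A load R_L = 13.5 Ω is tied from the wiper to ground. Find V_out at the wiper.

The pot divides into 9.007 Ω above the wiper and 4.893 Ω below.
(x·R_p) ‖ R_L = 3.591 Ω.
Then V_out = V_CC · 3.591/(9.007 + 3.591) = 1.554 V.

V_out ≈ 1.55 V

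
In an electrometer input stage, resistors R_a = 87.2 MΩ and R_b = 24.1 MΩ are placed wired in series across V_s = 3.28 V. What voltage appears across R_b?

V ≈ 0.710 V

Series total: ΣR = 87.2 + 24.1 = 111.3 MΩ.
Voltage divider: V = V_s · (24.10 / 111.3) = 3.28 × 0.2165 = 0.7102 V.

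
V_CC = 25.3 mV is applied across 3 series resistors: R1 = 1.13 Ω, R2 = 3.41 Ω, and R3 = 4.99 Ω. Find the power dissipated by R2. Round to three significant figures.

ΣR = 9.530 Ω → I = 25.3/9.530 = 2.655 mA.
P(R2) = I²·R2 = (2.655)² × 3.41 = 24.03 µW.

P ≈ 24.0 µW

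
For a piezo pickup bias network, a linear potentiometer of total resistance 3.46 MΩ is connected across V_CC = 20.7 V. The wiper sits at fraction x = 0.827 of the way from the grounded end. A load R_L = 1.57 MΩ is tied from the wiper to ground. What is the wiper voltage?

V_out ≈ 13.0 V

Split the track: R_lower = x·R_p = 2.861 MΩ, R_upper = (1−x)·R_p = 0.5986 MΩ.
(x·R_p) ‖ R_L = 1.014 MΩ.
V_out = 20.7 × 1.014/(0.5986 + 1.014) = 13.02 V.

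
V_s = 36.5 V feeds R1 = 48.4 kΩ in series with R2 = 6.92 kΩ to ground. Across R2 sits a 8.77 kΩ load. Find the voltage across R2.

The load sits in parallel with R2, giving an effective lower resistance R2' = R2·R_L/(R2+R_L) = 3.868 kΩ.
Now apply the divider: V_out = 36.5 × 0.07400 = 2.701 V.

V_out ≈ 2.70 V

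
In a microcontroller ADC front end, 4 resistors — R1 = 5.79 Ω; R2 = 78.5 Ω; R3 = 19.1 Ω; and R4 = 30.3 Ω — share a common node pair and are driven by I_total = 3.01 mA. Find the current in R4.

I ≈ 0.367 mA

Total conductance ΣG = 1/5.79 + 1/78.5 + 1/19.1 + 1/30.3 = 0.2708 (units of 1/Ω).
By the current-divider rule, I = I_total · G_k/ΣG = 3.01 × 0.1219 = 0.3668 mA.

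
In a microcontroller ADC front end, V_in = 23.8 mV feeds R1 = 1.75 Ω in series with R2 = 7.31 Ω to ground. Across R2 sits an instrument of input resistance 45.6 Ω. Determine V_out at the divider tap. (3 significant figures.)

V_out ≈ 18.6 mV

First combine the lower leg with the load: R2 ‖ R_L = 6.300 Ω.
Voltage divider with the loaded lower leg: V_out = 23.8 × 6.300/(1.75 + 6.300) = 23.8 × 0.7826 = 18.63 mV.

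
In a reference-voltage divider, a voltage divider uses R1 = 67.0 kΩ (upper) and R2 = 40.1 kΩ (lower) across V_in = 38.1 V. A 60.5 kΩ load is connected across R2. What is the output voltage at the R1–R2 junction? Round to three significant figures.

The load sits in parallel with R2, giving an effective lower resistance R2' = R2·R_L/(R2+R_L) = 24.12 kΩ.
Voltage divider with the loaded lower leg: V_out = 38.1 × 24.12/(67.0 + 24.12) = 38.1 × 0.2647 = 10.08 V.
(Unloaded it would be 14.3 V; the load pulls it down.)

V_out ≈ 10.1 V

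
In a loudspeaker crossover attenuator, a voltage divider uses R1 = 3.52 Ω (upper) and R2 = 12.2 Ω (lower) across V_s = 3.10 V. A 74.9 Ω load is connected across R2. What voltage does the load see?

The load sits in parallel with R2, giving an effective lower resistance R2' = R2·R_L/(R2+R_L) = 10.49 Ω.
Now apply the divider: V_out = 3.10 × 0.7488 = 2.321 V.
(Unloaded it would be 2.41 V; the load pulls it down.)

V_out ≈ 2.32 V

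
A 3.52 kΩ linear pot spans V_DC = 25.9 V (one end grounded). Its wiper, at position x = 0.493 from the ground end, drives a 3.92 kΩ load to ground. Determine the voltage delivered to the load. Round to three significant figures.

V_out ≈ 10.4 V

The pot divides into 1.785 kΩ above the wiper and 1.735 kΩ below.
(x·R_p) ‖ R_L = 1.203 kΩ.
V_out = 25.9 × 1.203/(1.785 + 1.203) = 10.43 V.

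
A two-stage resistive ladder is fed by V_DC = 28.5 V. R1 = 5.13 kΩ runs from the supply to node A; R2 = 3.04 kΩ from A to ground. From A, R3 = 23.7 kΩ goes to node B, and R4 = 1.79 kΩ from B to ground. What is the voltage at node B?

V_B ≈ 0.693 V

Node A sees R2 in parallel with the series input of stage 2, R3 + R4 = 25.49 kΩ.
Effective lower resistance at A: R2 ‖ 25.49 = 2.716 kΩ.
V_A = 28.5 × 2.716/(5.13 + 2.716) = 9.866 V.
V_B = V_A × 0.07022 = 0.6928 V.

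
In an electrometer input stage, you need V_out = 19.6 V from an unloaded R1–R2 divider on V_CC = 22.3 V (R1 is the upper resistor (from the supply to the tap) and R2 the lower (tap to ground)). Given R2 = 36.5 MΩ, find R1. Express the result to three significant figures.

The divider ratio is R2/(R1+R2) = 19.6/22.3 = 0.8789.
Rearranging, R1 = R2·(1−k)/k = 36.5 × 0.1378 = 5.028 MΩ.

R1 ≈ 5.03 MΩ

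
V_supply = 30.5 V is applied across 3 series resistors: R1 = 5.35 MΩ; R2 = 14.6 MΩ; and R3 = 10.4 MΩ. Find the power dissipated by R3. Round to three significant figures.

The common current is I = 30.5/30.35 = 1.005 µA.
P(R3) = I²·R3 = (1.005)² × 10.4 = 10.50 µW.

P ≈ 10.5 µW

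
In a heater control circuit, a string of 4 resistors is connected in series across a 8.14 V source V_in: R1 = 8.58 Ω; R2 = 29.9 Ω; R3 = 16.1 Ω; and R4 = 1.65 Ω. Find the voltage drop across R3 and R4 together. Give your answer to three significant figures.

ΣR = 8.58 + 29.9 + 16.1 + 1.65 = 56.23 Ω.
R_{R3..R4} = 16.1 + 1.65 = 17.75 Ω.
Voltage divider: V = V_in · (17.75 / 56.23) = 8.14 × 0.3157 = 2.570 V.

V ≈ 2.57 V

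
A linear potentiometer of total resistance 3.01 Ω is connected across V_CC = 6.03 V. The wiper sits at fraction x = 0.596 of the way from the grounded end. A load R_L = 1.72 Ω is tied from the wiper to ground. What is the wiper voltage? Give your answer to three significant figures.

The pot divides into 1.216 Ω above the wiper and 1.794 Ω below.
Lower segment in parallel with the load: 1.794 ‖ 1.72 = 0.8781 Ω.
Loaded-divider output: V_out = 6.03 × 0.4193 = 2.528 V.

V_out ≈ 2.53 V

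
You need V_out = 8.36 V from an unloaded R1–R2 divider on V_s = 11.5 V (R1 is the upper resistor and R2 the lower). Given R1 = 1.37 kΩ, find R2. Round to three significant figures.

R2 ≈ 3.65 kΩ

Required fraction k = V_out/V_s = 0.7270.
So R2 = R1 · V_out/(V_s − V_out) = 1.37 × 8.36/(11.5 − 8.36) = 1.37 × 2.662 = 3.648 kΩ.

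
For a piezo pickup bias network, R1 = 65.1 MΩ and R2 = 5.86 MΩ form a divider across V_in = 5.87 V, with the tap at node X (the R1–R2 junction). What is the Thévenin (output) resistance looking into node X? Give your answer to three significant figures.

R_th ≈ 5.38 MΩ

Looking into X with the source shorted: R_th = R1·R2/(R1+R2) = 65.10 × 5.86/70.96 = 5.376 MΩ.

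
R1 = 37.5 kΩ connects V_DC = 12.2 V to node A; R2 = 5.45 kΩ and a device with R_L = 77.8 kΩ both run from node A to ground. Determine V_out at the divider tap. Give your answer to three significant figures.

First combine the lower leg with the load: R2 ‖ R_L = 5.093 kΩ.
Now apply the divider: V_out = 12.2 × 0.1196 = 1.459 V.
(Unloaded it would be 1.55 V; the load pulls it down.)

V_out ≈ 1.46 V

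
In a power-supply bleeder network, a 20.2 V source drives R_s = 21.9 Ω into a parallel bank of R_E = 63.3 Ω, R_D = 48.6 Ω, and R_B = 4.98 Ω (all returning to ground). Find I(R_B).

I ≈ 0.655 A

Combine the parallel branches: R_p = (1/63.3 + 1/48.6 + 1/4.98)⁻¹ = 4.216 Ω.
Node voltage V_A = V_DC · R_p/(R_s + R_p) = 20.2 × 0.1614 = 3.261 V.
Branch current I = V_A/R_B = 3.261/4.98 = 0.6548 A.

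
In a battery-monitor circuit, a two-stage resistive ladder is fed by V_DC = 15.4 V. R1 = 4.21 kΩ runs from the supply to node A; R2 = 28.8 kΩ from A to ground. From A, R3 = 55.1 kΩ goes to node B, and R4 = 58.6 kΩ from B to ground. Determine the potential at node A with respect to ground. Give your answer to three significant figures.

Looking into the second stage from A: R3 + R4 = 113.7 kΩ appears in parallel with R2.
Effective lower resistance at A: R2 ‖ 113.7 = 22.98 kΩ.
V_A = 15.4 × 22.98/(4.21 + 22.98) = 13.02 V.

V_A ≈ 13.0 V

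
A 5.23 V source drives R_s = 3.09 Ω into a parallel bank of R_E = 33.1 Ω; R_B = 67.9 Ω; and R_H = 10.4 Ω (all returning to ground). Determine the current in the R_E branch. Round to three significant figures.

I ≈ 0.110 A

Combine the parallel branches: R_p = (1/33.1 + 1/67.9 + 1/10.4)⁻¹ = 7.088 Ω.
V_A = 5.23 × 7.088/10.18 = 3.642 V.
Branch current I = V_A/R_E = 3.642/33.1 = 0.1100 A.
(Equivalently: I_total = 0.5139 A, then current-divider fraction G_k/ΣG = 0.2141.)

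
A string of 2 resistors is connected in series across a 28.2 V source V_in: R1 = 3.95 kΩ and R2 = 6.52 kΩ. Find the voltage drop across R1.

Series total: ΣR = 3.95 + 6.52 = 10.47 kΩ.
V = V_in · R/ΣR = 28.2 × 0.3773 = 10.64 V.

V ≈ 10.6 V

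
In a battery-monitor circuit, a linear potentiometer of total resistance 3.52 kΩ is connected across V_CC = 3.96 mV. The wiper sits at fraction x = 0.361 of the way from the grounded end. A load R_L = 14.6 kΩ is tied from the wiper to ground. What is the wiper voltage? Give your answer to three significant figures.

V_out ≈ 1.35 mV

Split the track: R_lower = x·R_p = 1.271 kΩ, R_upper = (1−x)·R_p = 2.249 kΩ.
Lower segment in parallel with the load: 1.271 ‖ 14.6 = 1.169 kΩ.
V_out = 3.96 × 1.169/(2.249 + 1.169) = 1.354 mV.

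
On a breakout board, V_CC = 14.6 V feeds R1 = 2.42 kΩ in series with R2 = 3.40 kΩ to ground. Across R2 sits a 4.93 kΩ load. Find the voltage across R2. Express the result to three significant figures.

V_out ≈ 6.63 V

The load sits in parallel with R2, giving an effective lower resistance R2' = R2·R_L/(R2+R_L) = 2.012 kΩ.
Then V_out = V_CC · R2'/(R1 + R2') = 14.6 × 2.012/4.432 = 6.628 V.
(Unloaded it would be 8.53 V; the load pulls it down.)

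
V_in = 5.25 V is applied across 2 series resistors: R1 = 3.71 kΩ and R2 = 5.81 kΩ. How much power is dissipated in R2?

The common current is I = 5.25/9.520 = 0.5515 mA.
P(R2) = I²·R2 = (0.5515)² × 5.81 = 1.767 mW.

P ≈ 1.77 mW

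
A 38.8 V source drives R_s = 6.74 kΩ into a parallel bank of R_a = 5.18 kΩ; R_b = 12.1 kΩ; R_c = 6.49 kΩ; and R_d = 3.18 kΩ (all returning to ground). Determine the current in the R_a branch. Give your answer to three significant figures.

I ≈ 1.25 mA

Parallel bank: R_p = 1/(1/5.18 + 1/12.1 + 1/6.49 + 1/3.18) = 1.344 kΩ.
V_A by voltage divider: V_A = 38.8 × 1.344/(6.74 + 1.344) = 6.449 V.
Branch current I = V_A/R_a = 6.449/5.18 = 1.245 mA.
(Check via current divider: I_total = 4.800 mA; share G_k/ΣG = 0.2594 → same result.)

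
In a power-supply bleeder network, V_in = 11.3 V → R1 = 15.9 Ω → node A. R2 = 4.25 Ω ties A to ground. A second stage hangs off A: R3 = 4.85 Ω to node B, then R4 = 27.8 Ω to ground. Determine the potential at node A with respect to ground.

Looking into the second stage from A: R3 + R4 = 32.65 Ω appears in parallel with R2.
Effective lower resistance at A: R2 ‖ 32.65 = 3.761 Ω.
First divider: V_A = V_in · 3.761/(15.9 + 3.761) = 2.161 V.

V_A ≈ 2.16 V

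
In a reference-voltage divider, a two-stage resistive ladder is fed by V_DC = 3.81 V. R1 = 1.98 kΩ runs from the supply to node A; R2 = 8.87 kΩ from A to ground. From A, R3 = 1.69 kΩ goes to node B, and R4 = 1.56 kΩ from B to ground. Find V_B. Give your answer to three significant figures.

V_B ≈ 0.998 V

Looking into the second stage from A: R3 + R4 = 3.250 kΩ appears in parallel with R2.
R2 ‖ (R3+R4) = 2.379 kΩ.
So V_A = 3.81 × 0.5457 = 2.079 V.
Stage 2 is unloaded, so V_B = V_A · R4/(R3+R4) = 2.079 × 1.56/3.250 = 0.9980 V.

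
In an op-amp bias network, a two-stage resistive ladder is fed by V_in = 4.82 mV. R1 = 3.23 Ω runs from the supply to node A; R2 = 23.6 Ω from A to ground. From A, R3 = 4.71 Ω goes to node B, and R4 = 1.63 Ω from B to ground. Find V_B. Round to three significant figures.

Node A sees R2 in parallel with the series input of stage 2, R3 + R4 = 6.340 Ω.
R2 ‖ (R3+R4) = 4.997 Ω.
V_A = 4.82 × 4.997/(3.23 + 4.997) = 2.928 mV.
V_B = V_A × 0.2571 = 0.7527 mV.

V_B ≈ 0.753 mV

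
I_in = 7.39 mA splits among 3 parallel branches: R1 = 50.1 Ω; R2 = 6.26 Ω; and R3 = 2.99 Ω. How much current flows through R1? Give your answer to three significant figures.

I ≈ 0.287 mA

ΣG = 1/50.1 + 1/6.26 + 1/2.99 = 0.5142.
R1 takes the fraction G_k/ΣG = 0.01996/0.5142 = 0.03882, so I = 7.39 × 0.03882 = 0.2869 mA.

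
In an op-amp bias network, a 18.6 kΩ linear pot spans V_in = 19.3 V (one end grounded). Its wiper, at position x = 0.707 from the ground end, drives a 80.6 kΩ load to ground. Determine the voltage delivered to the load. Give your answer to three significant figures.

Lower segment x·R_p = 13.15 kΩ; upper segment (1−x)·R_p = 5.450 kΩ.
Lower segment in parallel with the load: 13.15 ‖ 80.6 = 11.31 kΩ.
V_out = 19.3 × 11.31/(5.450 + 11.31) = 13.02 V.
(Unloaded: V_out = x·V_in = 13.6 V.)

V_out ≈ 13.0 V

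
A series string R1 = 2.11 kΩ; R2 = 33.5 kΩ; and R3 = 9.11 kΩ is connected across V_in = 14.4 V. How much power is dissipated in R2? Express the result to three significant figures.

P ≈ 3.47 mW

The common current is I = 14.4/44.72 = 0.3220 mA.
P = I²R = 0.1037 × 33.5 = 3.473 mW.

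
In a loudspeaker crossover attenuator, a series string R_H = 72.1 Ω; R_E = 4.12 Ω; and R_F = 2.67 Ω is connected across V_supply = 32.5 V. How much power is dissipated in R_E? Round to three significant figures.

The common current is I = 32.5/78.89 = 0.4120 A.
P = I²R = 0.1697 × 4.12 = 0.6992 W.

P ≈ 0.699 W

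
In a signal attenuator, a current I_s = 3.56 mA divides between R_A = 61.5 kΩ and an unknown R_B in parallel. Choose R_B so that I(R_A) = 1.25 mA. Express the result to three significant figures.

In a two-way split, I_A/I_s = R_B/(R_A + R_B).
With f = 0.3511, R_B = R_A · f/(1−f) = 61.5 × 0.5411 = 33.28 kΩ.

R_B ≈ 33.3 kΩ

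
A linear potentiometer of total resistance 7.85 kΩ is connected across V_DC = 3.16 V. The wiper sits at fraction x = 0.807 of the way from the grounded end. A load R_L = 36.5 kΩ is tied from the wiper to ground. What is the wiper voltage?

Split the track: R_lower = x·R_p = 6.335 kΩ, R_upper = (1−x)·R_p = 1.515 kΩ.
Lower segment in parallel with the load: 6.335 ‖ 36.5 = 5.398 kΩ.
Then V_out = V_DC · 5.398/(1.515 + 5.398) = 2.467 V.

V_out ≈ 2.47 V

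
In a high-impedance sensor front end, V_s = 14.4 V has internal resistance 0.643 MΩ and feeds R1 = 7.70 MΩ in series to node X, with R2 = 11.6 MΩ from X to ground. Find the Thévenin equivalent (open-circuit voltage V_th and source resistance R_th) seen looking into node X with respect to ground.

R1' = 0.643 + 7.70 = 8.343 MΩ (source resistance + R1).
V_th is the unloaded tap voltage: V_s · R2/(R1'+R2) = 14.4 × 0.5817 = 8.376 V.
With V_s suppressed (replaced by a short), R_th = R1' ‖ R2 = (8.343 × 11.6)/(8.343 + 11.6) = 4.853 MΩ.

V_th ≈ 8.38 V, R_th ≈ 4.85 MΩ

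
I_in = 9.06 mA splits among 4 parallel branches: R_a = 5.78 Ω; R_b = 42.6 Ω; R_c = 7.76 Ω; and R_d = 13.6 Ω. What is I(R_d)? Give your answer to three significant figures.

I ≈ 1.67 mA

Total conductance ΣG = 1/5.78 + 1/42.6 + 1/7.76 + 1/13.6 = 0.3989 (units of 1/Ω).
Current divider: I(R_d) = I_in · G_k/ΣG = 9.06 × (0.07353/0.3989) = 9.06 × 0.1843 = 1.670 mA.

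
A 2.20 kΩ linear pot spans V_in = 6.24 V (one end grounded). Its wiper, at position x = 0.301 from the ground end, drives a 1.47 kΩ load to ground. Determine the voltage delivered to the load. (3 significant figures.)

V_out ≈ 1.43 V

The pot divides into 1.538 kΩ above the wiper and 0.6622 kΩ below.
R_L loads the lower segment: effective lower R = 0.4565 kΩ.
V_out = 6.24 × 0.4565/(1.538 + 0.4565) = 1.428 V.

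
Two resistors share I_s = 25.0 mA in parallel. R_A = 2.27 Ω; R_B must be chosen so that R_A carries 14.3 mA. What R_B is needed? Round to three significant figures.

R_B ≈ 3.03 Ω

Two-branch current divider: I_A = I_s · R_B/(R_A + R_B).
With f = 0.5720, R_B = R_A · f/(1−f) = 2.27 × 1.336 = 3.034 Ω.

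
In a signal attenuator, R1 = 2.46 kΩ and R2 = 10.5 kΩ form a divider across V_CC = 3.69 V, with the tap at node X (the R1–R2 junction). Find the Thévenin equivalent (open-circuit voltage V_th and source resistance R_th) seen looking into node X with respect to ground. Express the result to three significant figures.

With X open, the divider is unloaded: V_th = 3.69 × 10.5/12.96 = 2.990 V.
Looking into X with the source shorted: R_th = R1·R2/(R1+R2) = 2.460 × 10.5/12.96 = 1.993 kΩ.

V_th ≈ 2.99 V, R_th ≈ 1.99 kΩ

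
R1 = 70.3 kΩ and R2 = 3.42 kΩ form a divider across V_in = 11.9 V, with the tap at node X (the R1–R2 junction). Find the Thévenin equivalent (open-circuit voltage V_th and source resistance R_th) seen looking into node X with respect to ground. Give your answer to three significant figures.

V_th ≈ 0.552 V, R_th ≈ 3.26 kΩ

V_th is the unloaded tap voltage: V_in · R2/(R1+R2) = 11.9 × 0.04639 = 0.5521 V.
Looking into X with the source shorted: R_th = R1·R2/(R1+R2) = 70.30 × 3.42/73.72 = 3.261 kΩ.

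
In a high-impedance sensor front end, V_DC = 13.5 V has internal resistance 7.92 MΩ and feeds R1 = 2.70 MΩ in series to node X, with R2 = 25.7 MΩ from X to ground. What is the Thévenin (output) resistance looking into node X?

R_th ≈ 7.51 MΩ

R1' = 7.92 + 2.70 = 10.62 MΩ (source resistance + R1).
With V_DC suppressed (replaced by a short), R_th = R1' ‖ R2 = (10.62 × 25.7)/(10.62 + 25.7) = 7.515 MΩ.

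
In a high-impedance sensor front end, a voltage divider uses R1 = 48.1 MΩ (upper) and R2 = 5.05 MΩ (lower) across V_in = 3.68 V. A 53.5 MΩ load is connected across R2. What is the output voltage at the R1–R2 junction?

R2 ‖ R_L = (5.05 × 53.5)/(5.05 + 53.5) = 4.614 MΩ.
Then V_out = V_in · R2'/(R1 + R2') = 3.68 × 4.614/52.71 = 0.3221 V.

V_out ≈ 0.322 V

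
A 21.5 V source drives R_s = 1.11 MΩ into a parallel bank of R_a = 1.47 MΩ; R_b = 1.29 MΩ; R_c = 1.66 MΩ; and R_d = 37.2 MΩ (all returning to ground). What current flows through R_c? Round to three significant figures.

Equivalent of the parallel group: R_p = 0.4797 MΩ.
V_A by voltage divider: V_A = 21.5 × 0.4797/(1.11 + 0.4797) = 6.487 V.
I(R_c) = V_A / R_c = 6.487/1.66 = 3.908 µA.
(Equivalently: I_total = 13.52 µA, then current-divider fraction G_k/ΣG = 0.2890.)

I ≈ 3.91 µA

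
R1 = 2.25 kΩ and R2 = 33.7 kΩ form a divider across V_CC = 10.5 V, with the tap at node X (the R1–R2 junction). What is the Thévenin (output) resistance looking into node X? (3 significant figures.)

Zeroing V_CC shorts the top of R1 to ground, so R_th = R1 ‖ R2 = 2.109 kΩ.

R_th ≈ 2.11 kΩ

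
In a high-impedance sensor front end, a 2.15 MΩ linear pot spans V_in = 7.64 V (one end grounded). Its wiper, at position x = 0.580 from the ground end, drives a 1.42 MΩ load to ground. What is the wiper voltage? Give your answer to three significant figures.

Split the track: R_lower = x·R_p = 1.247 MΩ, R_upper = (1−x)·R_p = 0.9030 MΩ.
R_L loads the lower segment: effective lower R = 0.6639 MΩ.
Loaded-divider output: V_out = 7.64 × 0.4237 = 3.237 V.
(Unloaded: V_out = x·V_in = 4.43 V.)

V_out ≈ 3.24 V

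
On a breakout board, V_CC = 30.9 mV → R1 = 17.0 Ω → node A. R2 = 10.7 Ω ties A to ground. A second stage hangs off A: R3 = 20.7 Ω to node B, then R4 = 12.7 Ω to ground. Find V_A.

The second stage (R3 + R4 = 33.40 Ω) loads node A in parallel with R2.
R2 ‖ (R3+R4) = 8.104 Ω.
First divider: V_A = V_CC · 8.104/(17.0 + 8.104) = 9.975 mV.

V_A ≈ 9.97 mV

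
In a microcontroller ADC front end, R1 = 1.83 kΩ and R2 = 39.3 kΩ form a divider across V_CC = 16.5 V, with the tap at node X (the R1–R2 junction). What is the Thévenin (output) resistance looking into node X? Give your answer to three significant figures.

R_th ≈ 1.75 kΩ

With V_CC suppressed (replaced by a short), R_th = R1 ‖ R2 = (1.830 × 39.3)/(1.830 + 39.3) = 1.749 kΩ.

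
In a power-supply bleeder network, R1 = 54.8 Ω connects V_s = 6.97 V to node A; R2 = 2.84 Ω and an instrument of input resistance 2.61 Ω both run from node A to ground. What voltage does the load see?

V_out ≈ 0.169 V

R2 ‖ R_L = (2.84 × 2.61)/(2.84 + 2.61) = 1.360 Ω.
Now apply the divider: V_out = 6.97 × 0.02422 = 0.1688 V.
(Unloaded it would be 0.343 V; the load pulls it down.)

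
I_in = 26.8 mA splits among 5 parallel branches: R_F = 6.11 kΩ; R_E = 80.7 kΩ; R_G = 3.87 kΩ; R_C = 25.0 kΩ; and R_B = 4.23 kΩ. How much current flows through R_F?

I ≈ 6.17 mA

ΣG = 1/6.11 + 1/80.7 + 1/3.87 + 1/25.0 + 1/4.23 = 0.7109.
By the current-divider rule, I = I_in · G_k/ΣG = 26.8 × 0.2302 = 6.170 mA.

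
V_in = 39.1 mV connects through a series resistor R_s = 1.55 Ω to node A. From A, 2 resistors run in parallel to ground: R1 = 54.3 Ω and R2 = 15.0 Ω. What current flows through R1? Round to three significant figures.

I ≈ 0.636 mA

Parallel bank: R_p = 1/(1/54.3 + 1/15.0) = 11.75 Ω.
V_A by voltage divider: V_A = 39.1 × 11.75/(1.55 + 11.75) = 34.54 mV.
I(R1) = V_A / R1 = 34.54/54.3 = 0.6362 mA.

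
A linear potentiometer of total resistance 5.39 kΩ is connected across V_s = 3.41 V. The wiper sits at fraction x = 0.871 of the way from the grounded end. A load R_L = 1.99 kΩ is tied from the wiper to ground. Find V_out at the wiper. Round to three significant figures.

Lower segment x·R_p = 4.695 kΩ; upper segment (1−x)·R_p = 0.6953 kΩ.
(x·R_p) ‖ R_L = 1.398 kΩ.
Loaded-divider output: V_out = 3.41 × 0.6678 = 2.277 V.
(Unloaded: V_out = x·V_s = 2.97 V.)

V_out ≈ 2.28 V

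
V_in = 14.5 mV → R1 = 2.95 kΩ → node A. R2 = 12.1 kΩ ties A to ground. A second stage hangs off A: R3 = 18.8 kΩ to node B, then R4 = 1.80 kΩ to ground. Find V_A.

V_A ≈ 10.5 mV

Looking into the second stage from A: R3 + R4 = 20.60 kΩ appears in parallel with R2.
R2 ‖ (R3+R4) = 7.623 kΩ.
So V_A = 14.5 × 0.7210 = 10.45 mV.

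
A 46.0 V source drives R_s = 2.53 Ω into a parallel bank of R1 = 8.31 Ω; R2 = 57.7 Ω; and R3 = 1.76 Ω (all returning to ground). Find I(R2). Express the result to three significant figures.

I ≈ 0.286 A

Equivalent of the parallel group: R_p = 1.417 Ω.
Node voltage V_A = V_CC · R_p/(R_s + R_p) = 46.0 × 0.3590 = 16.51 V.
I(R2) = V_A / R2 = 16.51/57.7 = 0.2862 A.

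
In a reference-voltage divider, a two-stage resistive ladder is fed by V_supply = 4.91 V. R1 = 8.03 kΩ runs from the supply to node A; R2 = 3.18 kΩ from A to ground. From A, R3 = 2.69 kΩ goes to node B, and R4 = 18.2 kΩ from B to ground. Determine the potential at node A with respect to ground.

The second stage (R3 + R4 = 20.89 kΩ) loads node A in parallel with R2.
Effective lower resistance at A: R2 ‖ 20.89 = 2.760 kΩ.
V_A = 4.91 × 2.760/(8.03 + 2.760) = 1.256 V.

V_A ≈ 1.26 V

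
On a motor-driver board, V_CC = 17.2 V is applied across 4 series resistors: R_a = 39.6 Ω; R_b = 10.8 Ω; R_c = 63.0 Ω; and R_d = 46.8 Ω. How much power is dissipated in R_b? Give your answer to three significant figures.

ΣR = 160.2 Ω → I = 17.2/160.2 = 0.1074 A.
V(R_b) = I·R = 1.160 V; P = V·I = 1.160 × 0.1074 = 0.1245 W.

P ≈ 0.124 W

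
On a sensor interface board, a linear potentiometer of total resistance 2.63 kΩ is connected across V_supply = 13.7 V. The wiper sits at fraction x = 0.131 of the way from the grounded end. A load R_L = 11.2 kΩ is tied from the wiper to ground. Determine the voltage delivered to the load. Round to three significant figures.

V_out ≈ 1.75 V

The pot divides into 2.285 kΩ above the wiper and 0.3445 kΩ below.
Lower segment in parallel with the load: 0.3445 ‖ 11.2 = 0.3342 kΩ.
Then V_out = V_supply · 0.3342/(2.285 + 0.3342) = 1.748 V.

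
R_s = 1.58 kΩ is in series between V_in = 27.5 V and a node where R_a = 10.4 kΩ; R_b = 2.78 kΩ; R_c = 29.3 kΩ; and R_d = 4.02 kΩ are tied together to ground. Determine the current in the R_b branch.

Parallel bank: R_p = 1/(1/10.4 + 1/2.78 + 1/29.3 + 1/4.02) = 1.354 kΩ.
Node voltage V_A = V_in · R_p/(R_s + R_p) = 27.5 × 0.4614 = 12.69 V.
I(R_b) = V_A / R_b = 12.69/2.78 = 4.564 mA.

I ≈ 4.56 mA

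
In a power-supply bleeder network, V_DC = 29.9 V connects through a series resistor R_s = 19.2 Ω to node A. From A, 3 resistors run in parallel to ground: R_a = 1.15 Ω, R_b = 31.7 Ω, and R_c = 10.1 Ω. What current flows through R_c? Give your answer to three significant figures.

Parallel bank: R_p = 1/(1/1.15 + 1/31.7 + 1/10.1) = 0.9999 Ω.
V_A = 29.9 × 0.9999/20.20 = 1.480 V.
Branch current I = V_A/R_c = 1.480/10.1 = 0.1465 A.
(Check via current divider: I_total = 1.480 A; share G_k/ΣG = 0.09900 → same result.)

I ≈ 0.147 A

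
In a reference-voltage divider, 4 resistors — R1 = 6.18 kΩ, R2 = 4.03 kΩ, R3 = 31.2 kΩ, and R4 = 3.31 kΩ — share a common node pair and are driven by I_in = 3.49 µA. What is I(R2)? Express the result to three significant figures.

Conductances: ΣG = 1/6.18 + 1/4.03 + 1/31.2 + 1/3.31 = 0.7441 (1/kΩ).
By the current-divider rule, I = I_in · G_k/ΣG = 3.49 × 0.3335 = 1.164 µA.

I ≈ 1.16 µA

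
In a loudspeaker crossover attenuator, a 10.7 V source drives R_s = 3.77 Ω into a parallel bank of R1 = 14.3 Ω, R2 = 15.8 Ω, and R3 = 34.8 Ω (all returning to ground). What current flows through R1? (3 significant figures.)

Equivalent of the parallel group: R_p = 6.174 Ω.
V_A by voltage divider: V_A = 10.7 × 6.174/(3.77 + 6.174) = 6.644 V.
I(R1) = V_A / R1 = 6.644/14.3 = 0.4646 A.
(Equivalently: I_total = 1.076 A, then current-divider fraction G_k/ΣG = 0.4318.)

I ≈ 0.465 A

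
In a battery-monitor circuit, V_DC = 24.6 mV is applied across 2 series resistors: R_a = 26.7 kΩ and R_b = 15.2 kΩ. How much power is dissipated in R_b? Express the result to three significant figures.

Series current I = V_DC/ΣR = 24.6/41.90 = 0.5871 µA.
V(R_b) = I·R = 8.924 mV; P = V·I = 8.924 × 0.5871 = 5.239 nW.

P ≈ 5.24 nW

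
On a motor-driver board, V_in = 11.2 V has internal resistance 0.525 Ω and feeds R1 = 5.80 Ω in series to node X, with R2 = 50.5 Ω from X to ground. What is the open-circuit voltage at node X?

V_th ≈ 9.95 V

R1' = 0.525 + 5.80 = 6.325 Ω (source resistance + R1).
Open-circuit (no load on X): V_th = V_in · R2/(R1' + R2) = 11.2 × 50.5/(6.325 + 50.5) = 9.953 V.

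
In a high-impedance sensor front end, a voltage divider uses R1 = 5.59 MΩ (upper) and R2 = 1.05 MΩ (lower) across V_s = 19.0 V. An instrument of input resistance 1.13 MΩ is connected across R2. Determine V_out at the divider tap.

V_out ≈ 1.69 V

The load sits in parallel with R2, giving an effective lower resistance R2' = R2·R_L/(R2+R_L) = 0.5443 MΩ.
Voltage divider with the loaded lower leg: V_out = 19.0 × 0.5443/(5.59 + 0.5443) = 19.0 × 0.08873 = 1.686 V.
(Unloaded it would be 3.00 V; the load pulls it down.)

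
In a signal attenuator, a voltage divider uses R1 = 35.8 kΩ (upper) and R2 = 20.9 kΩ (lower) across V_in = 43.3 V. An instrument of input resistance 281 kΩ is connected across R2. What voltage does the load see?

V_out ≈ 15.2 V

The load sits in parallel with R2, giving an effective lower resistance R2' = R2·R_L/(R2+R_L) = 19.45 kΩ.
Voltage divider with the loaded lower leg: V_out = 43.3 × 19.45/(35.8 + 19.45) = 43.3 × 0.3521 = 15.24 V.
(Unloaded it would be 16.0 V; the load pulls it down.)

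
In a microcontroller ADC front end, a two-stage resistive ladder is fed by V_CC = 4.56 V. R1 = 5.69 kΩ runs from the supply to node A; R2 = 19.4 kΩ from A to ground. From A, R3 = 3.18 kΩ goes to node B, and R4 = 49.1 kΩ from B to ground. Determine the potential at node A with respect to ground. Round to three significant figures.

The second stage (R3 + R4 = 52.28 kΩ) loads node A in parallel with R2.
R2 ‖ (R3+R4) = 14.15 kΩ.
So V_A = 4.56 × 0.7132 = 3.252 V.

V_A ≈ 3.25 V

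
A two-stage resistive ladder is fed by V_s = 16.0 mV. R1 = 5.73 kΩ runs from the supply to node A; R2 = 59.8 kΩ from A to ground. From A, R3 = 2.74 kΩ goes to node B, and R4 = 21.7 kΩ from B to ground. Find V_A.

V_A ≈ 12.0 mV

The second stage (R3 + R4 = 24.44 kΩ) loads node A in parallel with R2.
R2 ‖ (R3+R4) = 17.35 kΩ.
First divider: V_A = V_s · 17.35/(5.73 + 17.35) = 12.03 mV.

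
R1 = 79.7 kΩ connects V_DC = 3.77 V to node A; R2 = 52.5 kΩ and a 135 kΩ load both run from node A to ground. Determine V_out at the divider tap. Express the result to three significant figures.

First combine the lower leg with the load: R2 ‖ R_L = 37.80 kΩ.
Voltage divider with the loaded lower leg: V_out = 3.77 × 37.80/(79.7 + 37.80) = 3.77 × 0.3217 = 1.213 V.
(Unloaded it would be 1.50 V; the load pulls it down.)

V_out ≈ 1.21 V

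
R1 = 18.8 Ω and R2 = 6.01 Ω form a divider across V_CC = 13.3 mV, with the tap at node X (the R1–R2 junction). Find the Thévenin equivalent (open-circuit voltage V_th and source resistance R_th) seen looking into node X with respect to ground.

V_th ≈ 3.22 mV, R_th ≈ 4.55 Ω

V_th is the unloaded tap voltage: V_CC · R2/(R1+R2) = 13.3 × 0.2422 = 3.222 mV.
Zeroing V_CC shorts the top of R1 to ground, so R_th = R1 ‖ R2 = 4.554 Ω.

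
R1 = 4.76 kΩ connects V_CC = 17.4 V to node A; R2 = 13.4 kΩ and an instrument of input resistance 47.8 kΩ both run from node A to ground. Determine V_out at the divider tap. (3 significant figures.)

V_out ≈ 12.0 V

First combine the lower leg with the load: R2 ‖ R_L = 10.47 kΩ.
Voltage divider with the loaded lower leg: V_out = 17.4 × 10.47/(4.76 + 10.47) = 17.4 × 0.6874 = 11.96 V.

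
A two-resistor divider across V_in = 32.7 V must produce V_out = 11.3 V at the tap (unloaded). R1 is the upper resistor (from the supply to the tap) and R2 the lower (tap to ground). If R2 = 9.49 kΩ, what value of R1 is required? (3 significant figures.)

The divider ratio is R2/(R1+R2) = 11.3/32.7 = 0.3456.
Rearranging, R1 = R2·(1−k)/k = 9.49 × 1.894 = 17.97 kΩ.

R1 ≈ 18.0 kΩ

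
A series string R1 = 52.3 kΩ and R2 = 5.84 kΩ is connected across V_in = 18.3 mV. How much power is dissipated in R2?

P ≈ 0.579 nW

The common current is I = 18.3/58.14 = 0.3148 µA.
P(R2) = I²·R2 = (0.3148)² × 5.84 = 0.5786 nW.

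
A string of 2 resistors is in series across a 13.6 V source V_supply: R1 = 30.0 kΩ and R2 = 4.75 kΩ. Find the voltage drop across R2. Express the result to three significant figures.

Total series resistance ΣR = 30.0 + 4.75 = 34.75 kΩ.
Voltage divider: V = V_supply · (4.750 / 34.75) = 13.6 × 0.1367 = 1.859 V.

V ≈ 1.86 V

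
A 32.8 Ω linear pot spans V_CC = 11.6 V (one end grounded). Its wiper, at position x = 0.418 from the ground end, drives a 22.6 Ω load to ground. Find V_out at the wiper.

The pot divides into 19.09 Ω above the wiper and 13.71 Ω below.
R_L loads the lower segment: effective lower R = 8.534 Ω.
Loaded-divider output: V_out = 11.6 × 0.3089 = 3.584 V.

V_out ≈ 3.58 V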